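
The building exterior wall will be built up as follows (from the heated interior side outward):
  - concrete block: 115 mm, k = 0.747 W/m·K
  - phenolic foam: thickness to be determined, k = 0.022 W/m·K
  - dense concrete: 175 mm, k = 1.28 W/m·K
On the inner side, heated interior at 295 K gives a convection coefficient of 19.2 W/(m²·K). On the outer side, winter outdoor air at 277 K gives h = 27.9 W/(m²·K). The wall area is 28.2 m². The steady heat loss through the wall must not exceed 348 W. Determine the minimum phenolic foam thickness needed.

Model the wall as resistances in series:
R_inner film = 1/(h_i·A) = 1/(19.2×28.2) = 0.001847 K/W
R_concrete block = L/(kA) = 0.115/(0.747×28.2) = 0.005459 K/W
R_dense concrete = L/(kA) = 0.175/(1.28×28.2) = 0.004848 K/W
R_outer film = 1/(h_o·A) = 1/(27.9×28.2) = 0.001271 K/W
Sum of the known resistances R_other = 0.01343 K/W
Required total resistance R_tot = ΔT/Q_allow = 18/348 = 0.05172 K/W
R_phenolic foam = R_tot − R_other = 0.0383 K/W
L = R·k·A = 0.0383×0.022×28.2

L ≈ 23.8 mm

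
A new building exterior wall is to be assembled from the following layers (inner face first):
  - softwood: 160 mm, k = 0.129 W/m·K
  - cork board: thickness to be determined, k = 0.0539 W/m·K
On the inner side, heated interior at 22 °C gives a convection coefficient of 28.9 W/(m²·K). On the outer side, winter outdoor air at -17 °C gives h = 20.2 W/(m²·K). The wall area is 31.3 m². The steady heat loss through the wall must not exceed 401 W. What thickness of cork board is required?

L ≈ 92.7 mm

Treating each layer as a thermal resistance in series:
R_inner film = 1/(h_i·A) = 1/(28.9×31.3) = 0.001105 K/W
R_softwood = L/(kA) = 0.16/(0.129×31.3) = 0.03963 K/W
R_outer film = 1/(h_o·A) = 1/(20.2×31.3) = 0.001582 K/W
Sum of the known resistances R_other = 0.04231 K/W
Required total resistance R_tot = ΔT/Q_allow = 39/401 = 0.09726 K/W
R_cork board = R_tot − R_other = 0.05494 K/W
L = R·k·A = 0.05494×0.0539×31.3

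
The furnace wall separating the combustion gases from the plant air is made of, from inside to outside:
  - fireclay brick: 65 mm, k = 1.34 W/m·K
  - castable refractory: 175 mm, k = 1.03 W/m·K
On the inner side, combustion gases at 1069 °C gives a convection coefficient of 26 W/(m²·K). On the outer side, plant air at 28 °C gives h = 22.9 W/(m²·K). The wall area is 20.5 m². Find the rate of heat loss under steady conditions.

Using the resistance-network approach (series):
R_inner film = 1/(h_i·A) = 1/(26×20.5) = 0.001876 K/W
R_fireclay brick = L/(kA) = 0.065/(1.34×20.5) = 0.002366 K/W
R_castable refractory = L/(kA) = 0.175/(1.03×20.5) = 0.008288 K/W
R_outer film = 1/(h_o·A) = 1/(22.9×20.5) = 0.00213 K/W
R_total = 0.01466 K/W
Q = ΔT / R_total = 1041 / 0.01466

Q ≈ 71000 W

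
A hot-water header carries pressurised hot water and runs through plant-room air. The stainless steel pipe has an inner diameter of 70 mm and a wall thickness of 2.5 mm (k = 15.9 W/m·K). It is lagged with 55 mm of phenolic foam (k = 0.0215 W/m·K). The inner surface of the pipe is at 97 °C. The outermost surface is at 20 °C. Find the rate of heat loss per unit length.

q′ ≈ 11.5 W/m

Treating each annulus and film as a series resistance:
R_stainless steel pipe wall = ln(37.5/35)/(2π×15.9×1) = 6.906×10^-4 K/W
R_phenolic foam = ln(92.5/37.5)/(2π×0.0215×1) = 6.684 K/W
R_total = 6.684 K/W
Q = ΔT/R_total = 77/6.684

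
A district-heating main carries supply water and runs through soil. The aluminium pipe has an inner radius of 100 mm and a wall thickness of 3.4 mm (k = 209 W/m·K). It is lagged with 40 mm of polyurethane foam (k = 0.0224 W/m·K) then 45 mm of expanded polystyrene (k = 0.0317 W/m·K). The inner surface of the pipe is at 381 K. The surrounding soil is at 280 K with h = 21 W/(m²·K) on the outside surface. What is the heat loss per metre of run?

q′ ≈ 27 W/m

Treating each annulus and film as a series resistance:
R_aluminium pipe wall = ln(103.4/100)/(2π×209×1) = 2.546×10^-5 K/W
R_polyurethane foam = ln(143.4/103.4)/(2π×0.0224×1) = 2.324 K/W
R_expanded polystyrene = ln(188.4/143.4)/(2π×0.0317×1) = 1.37 K/W
R_outer film = 1/(h_o·2πr_oL) = 1/(21×2π×0.1884×1) = 0.04023 K/W
R_total = 3.734 K/W
Q = ΔT/R_total = 101/3.734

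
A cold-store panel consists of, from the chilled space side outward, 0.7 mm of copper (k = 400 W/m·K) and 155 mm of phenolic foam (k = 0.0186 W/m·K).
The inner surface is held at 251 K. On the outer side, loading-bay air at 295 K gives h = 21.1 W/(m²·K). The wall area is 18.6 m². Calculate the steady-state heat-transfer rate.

Series thermal resistances:
R_copper = L/(kA) = 0.0007/(400×18.6) = 9.409×10^-8 K/W
R_phenolic foam = L/(kA) = 0.155/(0.0186×18.6) = 0.448 K/W
R_outer film = 1/(h_o·A) = 1/(21.1×18.6) = 0.002548 K/W
R_total = 0.4506 K/W
Q = ΔT / R_total = 44 / 0.4506

Q ≈ 97.7 W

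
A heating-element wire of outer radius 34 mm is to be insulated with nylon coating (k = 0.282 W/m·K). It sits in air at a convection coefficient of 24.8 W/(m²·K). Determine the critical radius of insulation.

r_cr ≈ 11.4 mm

For a cylinder r_cr = k/h = 0.282/24.8
r_cr = 11.4 mm; since the bare radius (34 mm) is above r_cr, any added insulation will reduce heat loss.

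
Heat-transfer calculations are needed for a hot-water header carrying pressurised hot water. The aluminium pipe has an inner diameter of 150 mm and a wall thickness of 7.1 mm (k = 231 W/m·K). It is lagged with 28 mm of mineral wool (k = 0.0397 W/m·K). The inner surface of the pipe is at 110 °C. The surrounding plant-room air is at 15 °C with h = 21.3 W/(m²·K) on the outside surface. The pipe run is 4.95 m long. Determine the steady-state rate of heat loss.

Q ≈ 378 W

For a radial system each layer contributes R = ln(r_out/r_in)/(2πkL); films add R = 1/(hA).
R_aluminium pipe wall = ln(82.1/75)/(2π×231×4.95) = 1.259×10^-5 K/W
R_mineral wool = ln(110.1/82.1)/(2π×0.0397×4.95) = 0.2377 K/W
R_outer film = 1/(h_o·2πr_oL) = 1/(21.3×2π×0.1101×4.95) = 0.01371 K/W
R_total = 0.2514 K/W
Q = ΔT/R_total = 95/0.2514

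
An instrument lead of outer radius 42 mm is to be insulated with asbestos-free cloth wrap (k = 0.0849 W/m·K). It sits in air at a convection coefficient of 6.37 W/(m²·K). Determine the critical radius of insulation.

For a cylinder r_cr = k/h = 0.0849/6.37
r_cr = 13.3 mm; since the bare radius (42 mm) is above r_cr, any added insulation will reduce heat loss.

r_cr ≈ 13.3 mm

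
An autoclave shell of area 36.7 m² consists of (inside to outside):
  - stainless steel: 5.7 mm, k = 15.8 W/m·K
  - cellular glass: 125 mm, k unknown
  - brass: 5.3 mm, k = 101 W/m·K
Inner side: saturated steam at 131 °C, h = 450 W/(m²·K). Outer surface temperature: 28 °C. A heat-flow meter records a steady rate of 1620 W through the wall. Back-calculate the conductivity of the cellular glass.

k ≈ 0.0536 W/(m·K)

Using the resistance-network approach (series):
R_inner film = 1/(h_i·A) = 1/(450×36.7) = 6.055×10^-5 K/W
R_stainless steel = L/(kA) = 0.0057/(15.8×36.7) = 9.83×10^-6 K/W
R_brass = L/(kA) = 0.0053/(101×36.7) = 1.43×10^-6 K/W
Sum of known resistances R_other = 7.181×10^-5 K/W
Total R = ΔT/Q = 103/1620 = 0.06358 K/W
R_cellular glass = R_total − R_other = 0.06351 K/W
k = L/(R·A) = 0.125/(0.06351×36.7)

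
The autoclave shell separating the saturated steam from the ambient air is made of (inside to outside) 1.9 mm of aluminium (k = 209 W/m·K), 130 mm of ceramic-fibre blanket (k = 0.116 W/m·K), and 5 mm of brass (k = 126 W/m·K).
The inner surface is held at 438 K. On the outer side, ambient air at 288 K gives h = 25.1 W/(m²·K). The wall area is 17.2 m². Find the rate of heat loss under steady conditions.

Thermal resistances in series:
R_aluminium = L/(kA) = 0.0019/(209×17.2) = 5.285×10^-7 K/W
R_ceramic-fibre blanket = L/(kA) = 0.13/(0.116×17.2) = 0.06516 K/W
R_brass = L/(kA) = 0.005/(126×17.2) = 2.307×10^-6 K/W
R_outer film = 1/(h_o·A) = 1/(25.1×17.2) = 0.002316 K/W
R_total = 0.06748 K/W
Q = ΔT / R_total = 150 / 0.06748

Q ≈ 2220 W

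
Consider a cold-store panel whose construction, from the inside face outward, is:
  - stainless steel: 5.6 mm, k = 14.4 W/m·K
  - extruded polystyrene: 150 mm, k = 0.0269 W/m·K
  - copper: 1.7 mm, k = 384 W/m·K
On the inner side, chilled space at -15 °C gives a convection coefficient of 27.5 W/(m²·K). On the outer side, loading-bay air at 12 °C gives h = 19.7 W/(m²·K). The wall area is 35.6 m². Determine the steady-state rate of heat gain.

Q ≈ 170 W

Using the resistance-network approach (series):
R_inner film = 1/(h_i·A) = 1/(27.5×35.6) = 0.001021 K/W
R_stainless steel = L/(kA) = 0.0056/(14.4×35.6) = 1.092×10^-5 K/W
R_extruded polystyrene = L/(kA) = 0.15/(0.0269×35.6) = 0.1566 K/W
R_copper = L/(kA) = 0.0017/(384×35.6) = 1.244×10^-7 K/W
R_outer film = 1/(h_o·A) = 1/(19.7×35.6) = 0.001426 K/W
R_total = 0.1591 K/W
Q = ΔT / R_total = 27 / 0.1591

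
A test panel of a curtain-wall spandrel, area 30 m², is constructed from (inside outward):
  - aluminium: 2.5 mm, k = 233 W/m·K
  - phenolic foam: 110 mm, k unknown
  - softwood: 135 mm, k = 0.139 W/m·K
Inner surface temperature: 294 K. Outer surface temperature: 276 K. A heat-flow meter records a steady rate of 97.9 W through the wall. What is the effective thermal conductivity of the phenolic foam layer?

Series thermal resistances:
R_aluminium = L/(kA) = 0.0025/(233×30) = 3.577×10^-7 K/W
R_softwood = L/(kA) = 0.135/(0.139×30) = 0.03237 K/W
Sum of known resistances R_other = 0.03237 K/W
Total R = ΔT/Q = 18/97.9 = 0.1839 K/W
R_phenolic foam = R_total − R_other = 0.1515 K/W
k = L/(R·A) = 0.11/(0.1515×30)

k ≈ 0.0242 W/(m·K)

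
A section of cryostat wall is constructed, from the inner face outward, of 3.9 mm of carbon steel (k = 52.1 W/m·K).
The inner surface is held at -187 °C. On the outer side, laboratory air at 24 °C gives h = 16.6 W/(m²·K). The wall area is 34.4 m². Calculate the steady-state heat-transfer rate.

Thermal resistances in series:
R_carbon steel = L/(kA) = 0.0039/(52.1×34.4) = 2.176×10^-6 K/W
R_outer film = 1/(h_o·A) = 1/(16.6×34.4) = 0.001751 K/W
R_total = 0.001753 K/W
Q = ΔT / R_total = 211 / 0.001753

Q ≈ 120000 W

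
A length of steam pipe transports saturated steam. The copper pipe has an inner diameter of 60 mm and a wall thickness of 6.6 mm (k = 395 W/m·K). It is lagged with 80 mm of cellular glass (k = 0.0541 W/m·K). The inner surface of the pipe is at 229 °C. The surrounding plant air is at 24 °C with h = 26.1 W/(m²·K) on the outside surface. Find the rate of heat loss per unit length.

Radial resistances (cylindrical: R_cond = ln(r_o/r_i)/(2πkL), R_conv = 1/(h·2πrL)):
R_copper pipe wall = ln(36.6/30)/(2π×395×1) = 8.012×10^-5 K/W
R_cellular glass = ln(116.6/36.6)/(2π×0.0541×1) = 3.409 K/W
R_outer film = 1/(h_o·2πr_oL) = 1/(26.1×2π×0.1166×1) = 0.0523 K/W
R_total = 3.461 K/W
Q = ΔT/R_total = 205/3.461

q′ ≈ 59.2 W/m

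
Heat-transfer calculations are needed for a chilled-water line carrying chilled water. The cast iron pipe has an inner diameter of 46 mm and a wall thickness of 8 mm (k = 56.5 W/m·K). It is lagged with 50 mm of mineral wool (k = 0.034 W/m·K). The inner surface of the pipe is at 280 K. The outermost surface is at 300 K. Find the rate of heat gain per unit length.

q′ ≈ 4.45 W/m

Cylindrical conduction, so R = ln(r₂/r₁)/(2πkL) per layer, in series:
R_cast iron pipe wall = ln(31/23)/(2π×56.5×1) = 8.408×10^-4 K/W
R_mineral wool = ln(81/31)/(2π×0.034×1) = 4.496 K/W
R_total = 4.497 K/W
Q = ΔT/R_total = 20/4.497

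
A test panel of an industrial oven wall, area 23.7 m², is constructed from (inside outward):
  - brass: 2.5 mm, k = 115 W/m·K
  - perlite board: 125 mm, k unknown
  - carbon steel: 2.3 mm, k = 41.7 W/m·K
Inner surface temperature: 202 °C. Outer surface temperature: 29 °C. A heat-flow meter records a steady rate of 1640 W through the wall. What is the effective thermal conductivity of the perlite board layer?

k ≈ 0.05 W/(m·K)

Thermal resistances in series:
R_brass = L/(kA) = 0.0025/(115×23.7) = 9.173×10^-7 K/W
R_carbon steel = L/(kA) = 0.0023/(41.7×23.7) = 2.327×10^-6 K/W
Sum of known resistances R_other = 3.245×10^-6 K/W
Total R = ΔT/Q = 173/1640 = 0.1055 K/W
R_perlite board = R_total − R_other = 0.1055 K/W
k = L/(R·A) = 0.125/(0.1055×23.7)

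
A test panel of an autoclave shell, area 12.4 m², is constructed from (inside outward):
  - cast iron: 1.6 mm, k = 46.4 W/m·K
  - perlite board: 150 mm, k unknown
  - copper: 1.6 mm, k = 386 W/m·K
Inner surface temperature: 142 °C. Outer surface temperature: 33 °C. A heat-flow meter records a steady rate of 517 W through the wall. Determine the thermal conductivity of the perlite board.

Treating each layer as a thermal resistance in series:
R_cast iron = L/(kA) = 0.0016/(46.4×12.4) = 2.781×10^-6 K/W
R_copper = L/(kA) = 0.0016/(386×12.4) = 3.343×10^-7 K/W
Sum of known resistances R_other = 3.115×10^-6 K/W
Total R = ΔT/Q = 109/517 = 0.2108 K/W
R_perlite board = R_total − R_other = 0.2108 K/W
k = L/(R·A) = 0.15/(0.2108×12.4)

k ≈ 0.0574 W/(m·K)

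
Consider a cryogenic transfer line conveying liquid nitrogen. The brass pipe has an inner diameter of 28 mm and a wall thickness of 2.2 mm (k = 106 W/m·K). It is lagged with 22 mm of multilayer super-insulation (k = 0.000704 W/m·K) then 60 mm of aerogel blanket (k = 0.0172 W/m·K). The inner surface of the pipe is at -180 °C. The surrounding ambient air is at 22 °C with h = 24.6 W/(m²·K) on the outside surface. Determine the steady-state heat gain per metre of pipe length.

q′ ≈ 0.996 W/m

Per-layer cylindrical resistances, series-summed:
R_brass pipe wall = ln(16.2/14)/(2π×106×1) = 2.191×10^-4 K/W
R_multilayer super-insulation = ln(38.2/16.2)/(2π×0.000704×1) = 193.9 K/W
R_aerogel blanket = ln(98.2/38.2)/(2π×0.0172×1) = 8.737 K/W
R_outer film = 1/(h_o·2πr_oL) = 1/(24.6×2π×0.0982×1) = 0.06588 K/W
R_total = 202.7 K/W
Q = ΔT/R_total = 202/202.7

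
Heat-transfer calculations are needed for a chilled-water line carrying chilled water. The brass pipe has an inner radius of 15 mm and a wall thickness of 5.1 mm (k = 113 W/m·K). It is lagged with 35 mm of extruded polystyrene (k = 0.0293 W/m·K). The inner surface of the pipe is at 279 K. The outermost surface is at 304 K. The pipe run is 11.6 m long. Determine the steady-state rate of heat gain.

Per-layer cylindrical resistances, series-summed:
R_brass pipe wall = ln(20.1/15)/(2π×113×11.6) = 3.554×10^-5 K/W
R_extruded polystyrene = ln(55.1/20.1)/(2π×0.0293×11.6) = 0.4722 K/W
R_total = 0.4723 K/W
Q = ΔT/R_total = 25/0.4723

Q ≈ 52.9 W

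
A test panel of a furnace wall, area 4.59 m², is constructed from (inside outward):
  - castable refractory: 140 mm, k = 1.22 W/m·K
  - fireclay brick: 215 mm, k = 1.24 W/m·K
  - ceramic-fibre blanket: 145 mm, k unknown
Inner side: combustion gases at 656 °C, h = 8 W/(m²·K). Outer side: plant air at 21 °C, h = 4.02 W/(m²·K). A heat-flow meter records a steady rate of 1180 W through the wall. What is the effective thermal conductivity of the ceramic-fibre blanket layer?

k ≈ 0.0802 W/(m·K)

Treating each layer as a thermal resistance in series:
R_inner film = 1/(h_i·A) = 1/(8×4.59) = 0.02723 K/W
R_castable refractory = L/(kA) = 0.14/(1.22×4.59) = 0.025 K/W
R_fireclay brick = L/(kA) = 0.215/(1.24×4.59) = 0.03777 K/W
R_outer film = 1/(h_o·A) = 1/(4.02×4.59) = 0.0542 K/W
Sum of known resistances R_other = 0.1442 K/W
Total R = ΔT/Q = 635/1180 = 0.5381 K/W
R_ceramic-fibre blanket = R_total − R_other = 0.3939 K/W
k = L/(R·A) = 0.145/(0.3939×4.59)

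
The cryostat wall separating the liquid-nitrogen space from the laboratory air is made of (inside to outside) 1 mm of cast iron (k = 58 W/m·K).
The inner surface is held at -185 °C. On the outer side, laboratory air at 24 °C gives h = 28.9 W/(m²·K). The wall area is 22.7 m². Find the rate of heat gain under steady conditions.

Q ≈ 137000 W

Series thermal resistances:
R_cast iron = L/(kA) = 0.001/(58×22.7) = 7.595×10^-7 K/W
R_outer film = 1/(h_o·A) = 1/(28.9×22.7) = 0.001524 K/W
R_total = 0.001525 K/W
Q = ΔT / R_total = 209 / 0.001525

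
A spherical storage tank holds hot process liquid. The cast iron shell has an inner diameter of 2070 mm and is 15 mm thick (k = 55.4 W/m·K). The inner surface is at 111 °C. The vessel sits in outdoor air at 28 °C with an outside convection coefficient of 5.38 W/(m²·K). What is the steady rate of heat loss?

Q ≈ 6180 W

Spherical conduction: R = (1/r_in − 1/r_out)/(4πk) per layer; series-sum.
R_cast iron shell = (1/1.035 − 1/1.05)/(4π×55.4) = 1.983×10^-5 K/W
R_outer film = 1/(h·4πr_o²) = 1/(5.38×4π×1.05²) = 0.01342 K/W
R_total = 0.01344 K/W
Q = ΔT/R_total = 83/0.01344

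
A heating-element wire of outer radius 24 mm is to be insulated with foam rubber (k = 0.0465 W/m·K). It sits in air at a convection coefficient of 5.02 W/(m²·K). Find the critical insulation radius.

For a cylinder r_cr = k/h = 0.0465/5.02
r_cr = 9.26 mm; since the bare radius (24 mm) is above r_cr, any added insulation will reduce heat loss.

r_cr ≈ 9.26 mm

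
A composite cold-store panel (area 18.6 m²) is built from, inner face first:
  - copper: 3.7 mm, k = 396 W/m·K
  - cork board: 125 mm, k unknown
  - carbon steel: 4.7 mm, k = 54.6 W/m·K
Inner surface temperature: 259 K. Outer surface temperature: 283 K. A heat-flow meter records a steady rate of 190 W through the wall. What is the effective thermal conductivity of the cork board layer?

k ≈ 0.0532 W/(m·K)

Series thermal resistances:
R_copper = L/(kA) = 0.0037/(396×18.6) = 5.023×10^-7 K/W
R_carbon steel = L/(kA) = 0.0047/(54.6×18.6) = 4.628×10^-6 K/W
Sum of known resistances R_other = 5.13×10^-6 K/W
Total R = ΔT/Q = 24/190 = 0.1263 K/W
R_cork board = R_total − R_other = 0.1263 K/W
k = L/(R·A) = 0.125/(0.1263×18.6)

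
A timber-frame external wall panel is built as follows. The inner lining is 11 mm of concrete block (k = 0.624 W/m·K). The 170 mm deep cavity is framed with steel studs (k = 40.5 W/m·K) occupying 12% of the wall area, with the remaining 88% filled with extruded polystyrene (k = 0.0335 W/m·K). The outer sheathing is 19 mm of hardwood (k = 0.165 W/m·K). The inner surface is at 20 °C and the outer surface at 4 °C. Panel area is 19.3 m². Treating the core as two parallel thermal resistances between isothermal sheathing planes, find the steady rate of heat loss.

Sheathing layers in series; stud and cavity paths in parallel between them.
R_inner = 0.011/(0.624×19.3) = 9.134×10^-4 K/W
R_stud  = 0.17/(40.5×0.12×19.3) = 0.001812 K/W
R_cav   = 0.17/(0.0335×0.88×19.3) = 0.2988 K/W
1/R_core = 1/R_stud + 1/R_cav → R_core = 0.001801 K/W
R_outer = 0.019/(0.165×19.3) = 0.005966 K/W
R_total = 0.008681 K/W
Q = ΔT/R_total = 16/0.008681

Q ≈ 1840 W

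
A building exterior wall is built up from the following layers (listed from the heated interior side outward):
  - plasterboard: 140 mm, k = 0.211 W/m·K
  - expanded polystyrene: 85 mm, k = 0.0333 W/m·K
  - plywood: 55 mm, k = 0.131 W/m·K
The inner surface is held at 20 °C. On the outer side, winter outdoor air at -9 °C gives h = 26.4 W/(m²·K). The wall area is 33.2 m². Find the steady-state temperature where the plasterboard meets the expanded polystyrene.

Thermal resistances in series:
R_plasterboard = L/(kA) = 0.14/(0.211×33.2) = 0.01999 K/W
R_expanded polystyrene = L/(kA) = 0.085/(0.0333×33.2) = 0.07688 K/W
R_plywood = L/(kA) = 0.055/(0.131×33.2) = 0.01265 K/W
R_outer film = 1/(h_o·A) = 1/(26.4×33.2) = 0.001141 K/W
R_total = 0.1107 K/W;  Q = ΔT/R_total = 29/0.1107 = 262.1 W
T_interface = T_inner − Q·ΣR(inner→interface) = 20 − 262×0.01999

T ≈ 14.8 °C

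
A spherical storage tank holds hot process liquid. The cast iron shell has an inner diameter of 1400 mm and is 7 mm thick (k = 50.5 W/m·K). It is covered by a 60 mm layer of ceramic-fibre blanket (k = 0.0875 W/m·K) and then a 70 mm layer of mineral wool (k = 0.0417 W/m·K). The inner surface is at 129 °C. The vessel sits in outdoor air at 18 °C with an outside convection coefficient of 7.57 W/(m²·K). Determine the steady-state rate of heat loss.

Q ≈ 343 W

Spherical conduction: R = (1/r_in − 1/r_out)/(4πk) per layer; series-sum.
R_cast iron shell = (1/0.7 − 1/0.707)/(4π×50.5) = 2.229×10^-5 K/W
R_ceramic-fibre blanket = (1/0.707 − 1/0.767)/(4π×0.0875) = 0.1006 K/W
R_mineral wool = (1/0.767 − 1/0.837)/(4π×0.0417) = 0.2081 K/W
R_outer film = 1/(h·4πr_o²) = 1/(7.57×4π×0.837²) = 0.01501 K/W
R_total = 0.3237 K/W
Q = ΔT/R_total = 111/0.3237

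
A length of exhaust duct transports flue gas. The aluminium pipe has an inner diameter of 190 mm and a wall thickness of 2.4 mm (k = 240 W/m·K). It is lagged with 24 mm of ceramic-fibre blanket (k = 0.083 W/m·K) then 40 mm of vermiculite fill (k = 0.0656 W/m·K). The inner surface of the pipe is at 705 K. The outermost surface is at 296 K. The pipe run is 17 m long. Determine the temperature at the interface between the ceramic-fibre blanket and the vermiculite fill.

T ≈ 550 K

Radial resistances (cylindrical: R_cond = ln(r_o/r_i)/(2πkL), R_conv = 1/(h·2πrL)):
R_aluminium pipe wall = ln(97.4/95)/(2π×240×17) = 9.732×10^-7 K/W
R_ceramic-fibre blanket = ln(121.4/97.4)/(2π×0.083×17) = 0.02484 K/W
R_vermiculite fill = ln(161.4/121.4)/(2π×0.0656×17) = 0.04064 K/W
R_total = 0.06549 K/W
Q = ΔT/R_total = 409/0.06549
Q = 6250 W
T_interface = T_inner − Q·ΣR(inner→interface) = 705 − 6250×0.02485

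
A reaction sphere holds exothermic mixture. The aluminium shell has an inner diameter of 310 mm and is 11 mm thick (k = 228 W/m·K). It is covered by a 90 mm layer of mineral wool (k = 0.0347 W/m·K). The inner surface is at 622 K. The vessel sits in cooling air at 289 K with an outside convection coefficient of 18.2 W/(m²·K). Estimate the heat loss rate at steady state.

Radial (spherical) resistances in series:
R_aluminium shell = (1/0.155 − 1/0.166)/(4π×228) = 1.492×10^-4 K/W
R_mineral wool = (1/0.166 − 1/0.256)/(4π×0.0347) = 4.857 K/W
R_outer film = 1/(h·4πr_o²) = 1/(18.2×4π×0.256²) = 0.06672 K/W
R_total = 4.924 K/W
Q = ΔT/R_total = 333/4.924

Q ≈ 67.6 W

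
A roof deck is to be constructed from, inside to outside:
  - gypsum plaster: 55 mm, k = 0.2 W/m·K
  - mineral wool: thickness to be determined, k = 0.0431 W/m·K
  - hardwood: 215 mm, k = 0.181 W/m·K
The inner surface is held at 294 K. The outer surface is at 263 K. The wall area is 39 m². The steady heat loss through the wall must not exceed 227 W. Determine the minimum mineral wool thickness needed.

L ≈ 167 mm

Thermal resistances in series:
R_gypsum plaster = L/(kA) = 0.055/(0.2×39) = 0.007051 K/W
R_hardwood = L/(kA) = 0.215/(0.181×39) = 0.03046 K/W
Sum of the known resistances R_other = 0.03751 K/W
Required total resistance R_tot = ΔT/Q_allow = 31/227 = 0.1366 K/W
R_mineral wool = R_tot − R_other = 0.09906 K/W
L = R·k·A = 0.09906×0.0431×39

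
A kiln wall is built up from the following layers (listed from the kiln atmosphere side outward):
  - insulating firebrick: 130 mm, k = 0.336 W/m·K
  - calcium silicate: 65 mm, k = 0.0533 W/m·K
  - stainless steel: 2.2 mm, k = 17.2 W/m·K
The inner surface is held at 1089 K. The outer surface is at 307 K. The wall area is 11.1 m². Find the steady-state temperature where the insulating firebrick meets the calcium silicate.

T ≈ 901 K

Using the resistance-network approach (series):
R_insulating firebrick = L/(kA) = 0.13/(0.336×11.1) = 0.03486 K/W
R_calcium silicate = L/(kA) = 0.065/(0.0533×11.1) = 0.1099 K/W
R_stainless steel = L/(kA) = 0.0022/(17.2×11.1) = 1.152×10^-5 K/W
R_total = 0.1447 K/W;  Q = ΔT/R_total = 782/0.1447 = 5403 W
T_interface = T_inner − Q·ΣR(inner→interface) = 1089 − 5400×0.03486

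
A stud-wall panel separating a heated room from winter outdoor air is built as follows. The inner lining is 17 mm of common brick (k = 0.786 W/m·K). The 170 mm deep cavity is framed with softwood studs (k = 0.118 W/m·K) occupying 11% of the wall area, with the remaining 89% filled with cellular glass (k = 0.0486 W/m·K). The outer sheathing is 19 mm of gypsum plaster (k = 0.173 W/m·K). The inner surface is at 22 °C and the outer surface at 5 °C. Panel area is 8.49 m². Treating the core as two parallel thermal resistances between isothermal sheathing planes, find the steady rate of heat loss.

Sheathing layers in series; stud and cavity paths in parallel between them.
R_inner = 0.017/(0.786×8.49) = 0.002548 K/W
R_stud  = 0.17/(0.118×0.11×8.49) = 1.543 K/W
R_cav   = 0.17/(0.0486×0.89×8.49) = 0.4629 K/W
1/R_core = 1/R_stud + 1/R_cav → R_core = 0.3561 K/W
R_outer = 0.019/(0.173×8.49) = 0.01294 K/W
R_total = 0.3716 K/W
Q = ΔT/R_total = 17/0.3716

Q ≈ 45.8 W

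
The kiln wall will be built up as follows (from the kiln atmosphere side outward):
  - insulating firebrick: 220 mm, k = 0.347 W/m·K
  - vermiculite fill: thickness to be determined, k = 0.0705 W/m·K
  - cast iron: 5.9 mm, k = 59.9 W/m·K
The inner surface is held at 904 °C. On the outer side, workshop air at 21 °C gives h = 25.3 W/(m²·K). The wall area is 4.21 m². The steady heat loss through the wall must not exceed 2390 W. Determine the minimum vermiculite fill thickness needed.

L ≈ 62.2 mm

Thermal resistances in series:
R_insulating firebrick = L/(kA) = 0.22/(0.347×4.21) = 0.1506 K/W
R_cast iron = L/(kA) = 0.0059/(59.9×4.21) = 2.34×10^-5 K/W
R_outer film = 1/(h_o·A) = 1/(25.3×4.21) = 0.009389 K/W
Sum of the known resistances R_other = 0.16 K/W
Required total resistance R_tot = ΔT/Q_allow = 883/2390 = 0.3695 K/W
R_vermiculite fill = R_tot − R_other = 0.2094 K/W
L = R·k·A = 0.2094×0.0705×4.21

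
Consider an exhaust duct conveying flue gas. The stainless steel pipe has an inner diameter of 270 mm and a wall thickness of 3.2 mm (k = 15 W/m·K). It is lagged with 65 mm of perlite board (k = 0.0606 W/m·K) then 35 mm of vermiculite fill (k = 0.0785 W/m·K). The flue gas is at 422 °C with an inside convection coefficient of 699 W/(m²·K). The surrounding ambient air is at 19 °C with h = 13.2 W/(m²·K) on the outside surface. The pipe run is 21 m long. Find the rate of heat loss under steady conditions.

For a radial system each layer contributes R = ln(r_out/r_in)/(2πkL); films add R = 1/(hA).
R_inner film = 1/(h_i·2πr₁L) = 1/(699×2π×0.135×21) = 8.031×10^-5 K/W
R_stainless steel pipe wall = ln(138.2/135)/(2π×15×21) = 1.184×10^-5 K/W
R_perlite board = ln(203.2/138.2)/(2π×0.0606×21) = 0.04821 K/W
R_vermiculite fill = ln(238.2/203.2)/(2π×0.0785×21) = 0.01534 K/W
R_outer film = 1/(h_o·2πr_oL) = 1/(13.2×2π×0.2382×21) = 0.00241 K/W
R_total = 0.06606 K/W
Q = ΔT/R_total = 403/0.06606

Q ≈ 6100 W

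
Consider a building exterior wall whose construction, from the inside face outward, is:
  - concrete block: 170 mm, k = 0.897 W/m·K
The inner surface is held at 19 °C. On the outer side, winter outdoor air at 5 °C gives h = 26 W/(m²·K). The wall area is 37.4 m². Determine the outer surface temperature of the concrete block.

Using the resistance-network approach (series):
R_concrete block = L/(kA) = 0.17/(0.897×37.4) = 0.005067 K/W
R_outer film = 1/(h_o·A) = 1/(26×37.4) = 0.001028 K/W
R_total = 0.006096 K/W;  Q = ΔT/R_total = 14/0.006096 = 2297 W
T_interface = T_inner − Q·ΣR(inner→interface) = 19 − 2300×0.005067

T ≈ 7.36 °C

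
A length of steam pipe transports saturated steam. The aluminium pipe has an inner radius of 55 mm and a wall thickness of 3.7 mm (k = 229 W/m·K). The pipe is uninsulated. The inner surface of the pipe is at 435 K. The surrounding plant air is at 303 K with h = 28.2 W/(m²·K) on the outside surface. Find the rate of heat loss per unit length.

Treating each annulus and film as a series resistance:
R_aluminium pipe wall = ln(58.7/55)/(2π×229×1) = 4.525×10^-5 K/W
R_outer film = 1/(h_o·2πr_oL) = 1/(28.2×2π×0.0587×1) = 0.09615 K/W
R_total = 0.09619 K/W
Q = ΔT/R_total = 132/0.09619

q′ ≈ 1370 W/m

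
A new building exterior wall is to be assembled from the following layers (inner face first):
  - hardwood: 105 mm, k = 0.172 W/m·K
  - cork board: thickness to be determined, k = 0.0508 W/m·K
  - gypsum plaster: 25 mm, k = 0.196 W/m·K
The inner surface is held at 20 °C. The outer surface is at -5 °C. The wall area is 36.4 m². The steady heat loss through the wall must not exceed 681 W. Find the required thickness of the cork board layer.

L ≈ 30.4 mm

Treating each layer as a thermal resistance in series:
R_hardwood = L/(kA) = 0.105/(0.172×36.4) = 0.01677 K/W
R_gypsum plaster = L/(kA) = 0.025/(0.196×36.4) = 0.003504 K/W
Sum of the known resistances R_other = 0.02028 K/W
Required total resistance R_tot = ΔT/Q_allow = 25/681 = 0.03671 K/W
R_cork board = R_tot − R_other = 0.01644 K/W
L = R·k·A = 0.01644×0.0508×36.4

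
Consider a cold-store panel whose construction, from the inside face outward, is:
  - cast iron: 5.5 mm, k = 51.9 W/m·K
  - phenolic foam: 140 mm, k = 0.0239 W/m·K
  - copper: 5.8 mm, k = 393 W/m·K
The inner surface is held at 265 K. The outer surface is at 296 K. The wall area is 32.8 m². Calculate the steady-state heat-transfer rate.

Q ≈ 174 W

Treating each layer as a thermal resistance in series:
R_cast iron = L/(kA) = 0.0055/(51.9×32.8) = 3.231×10^-6 K/W
R_phenolic foam = L/(kA) = 0.14/(0.0239×32.8) = 0.1786 K/W
R_copper = L/(kA) = 0.0058/(393×32.8) = 4.499×10^-7 K/W
R_total = 0.1786 K/W
Q = ΔT / R_total = 31 / 0.1786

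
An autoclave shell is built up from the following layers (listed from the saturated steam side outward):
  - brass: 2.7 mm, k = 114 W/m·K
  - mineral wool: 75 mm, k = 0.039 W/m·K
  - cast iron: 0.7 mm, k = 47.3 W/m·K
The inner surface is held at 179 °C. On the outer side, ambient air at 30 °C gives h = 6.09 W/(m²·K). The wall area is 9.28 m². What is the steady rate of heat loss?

Model the wall as resistances in series:
R_brass = L/(kA) = 0.0027/(114×9.28) = 2.552×10^-6 K/W
R_mineral wool = L/(kA) = 0.075/(0.039×9.28) = 0.2072 K/W
R_cast iron = L/(kA) = 0.0007/(47.3×9.28) = 1.595×10^-6 K/W
R_outer film = 1/(h_o·A) = 1/(6.09×9.28) = 0.01769 K/W
R_total = 0.2249 K/W
Q = ΔT / R_total = 149 / 0.2249

Q ≈ 662 W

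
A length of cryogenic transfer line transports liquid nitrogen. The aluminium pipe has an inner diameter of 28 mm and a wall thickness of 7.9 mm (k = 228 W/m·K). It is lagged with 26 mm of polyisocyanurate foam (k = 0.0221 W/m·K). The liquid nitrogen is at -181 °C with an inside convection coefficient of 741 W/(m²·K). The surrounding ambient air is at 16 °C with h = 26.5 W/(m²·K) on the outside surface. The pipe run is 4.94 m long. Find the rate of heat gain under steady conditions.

Q ≈ 168 W

For a radial system each layer contributes R = ln(r_out/r_in)/(2πkL); films add R = 1/(hA).
R_inner film = 1/(h_i·2πr₁L) = 1/(741×2π×0.014×4.94) = 0.003106 K/W
R_aluminium pipe wall = ln(21.9/14)/(2π×228×4.94) = 6.322×10^-5 K/W
R_polyisocyanurate foam = ln(47.9/21.9)/(2π×0.0221×4.94) = 1.141 K/W
R_outer film = 1/(h_o·2πr_oL) = 1/(26.5×2π×0.0479×4.94) = 0.02538 K/W
R_total = 1.169 K/W
Q = ΔT/R_total = 197/1.169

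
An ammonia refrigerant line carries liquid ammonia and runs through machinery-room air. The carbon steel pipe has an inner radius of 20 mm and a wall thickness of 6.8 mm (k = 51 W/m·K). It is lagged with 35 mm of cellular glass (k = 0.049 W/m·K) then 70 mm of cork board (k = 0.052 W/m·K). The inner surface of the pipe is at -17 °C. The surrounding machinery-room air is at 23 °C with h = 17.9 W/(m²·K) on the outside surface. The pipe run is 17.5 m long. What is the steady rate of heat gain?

Treating each annulus and film as a series resistance:
R_carbon steel pipe wall = ln(26.8/20)/(2π×51×17.5) = 5.219×10^-5 K/W
R_cellular glass = ln(61.8/26.8)/(2π×0.049×17.5) = 0.1551 K/W
R_cork board = ln(131.8/61.8)/(2π×0.052×17.5) = 0.1325 K/W
R_outer film = 1/(h_o·2πr_oL) = 1/(17.9×2π×0.1318×17.5) = 0.003855 K/W
R_total = 0.2914 K/W
Q = ΔT/R_total = 40/0.2914

Q ≈ 137 W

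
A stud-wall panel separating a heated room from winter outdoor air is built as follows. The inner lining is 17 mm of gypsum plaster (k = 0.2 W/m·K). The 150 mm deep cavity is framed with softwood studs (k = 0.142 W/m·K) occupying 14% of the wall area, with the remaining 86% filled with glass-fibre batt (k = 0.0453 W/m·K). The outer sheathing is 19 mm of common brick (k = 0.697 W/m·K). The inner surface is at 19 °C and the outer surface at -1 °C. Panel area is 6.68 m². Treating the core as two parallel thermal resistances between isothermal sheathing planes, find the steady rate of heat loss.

Sheathing layers in series; stud and cavity paths in parallel between them.
R_inner = 0.017/(0.2×6.68) = 0.01272 K/W
R_stud  = 0.15/(0.142×0.14×6.68) = 1.13 K/W
R_cav   = 0.15/(0.0453×0.86×6.68) = 0.5764 K/W
1/R_core = 1/R_stud + 1/R_cav → R_core = 0.3816 K/W
R_outer = 0.019/(0.697×6.68) = 0.004081 K/W
R_total = 0.3984 K/W
Q = ΔT/R_total = 20/0.3984

Q ≈ 50.2 W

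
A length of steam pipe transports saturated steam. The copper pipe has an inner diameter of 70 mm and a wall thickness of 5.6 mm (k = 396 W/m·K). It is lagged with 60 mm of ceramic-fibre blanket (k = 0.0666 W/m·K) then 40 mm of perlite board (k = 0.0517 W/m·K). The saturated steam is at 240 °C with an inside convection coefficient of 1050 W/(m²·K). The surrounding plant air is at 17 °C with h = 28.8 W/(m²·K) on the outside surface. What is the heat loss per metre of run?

Treating each annulus and film as a series resistance:
R_inner film = 1/(h_i·2πr₁L) = 1/(1050×2π×0.035×1) = 0.004331 K/W
R_copper pipe wall = ln(40.6/35)/(2π×396×1) = 5.965×10^-5 K/W
R_ceramic-fibre blanket = ln(100.6/40.6)/(2π×0.0666×1) = 2.168 K/W
R_perlite board = ln(140.6/100.6)/(2π×0.0517×1) = 1.031 K/W
R_outer film = 1/(h_o·2πr_oL) = 1/(28.8×2π×0.1406×1) = 0.0393 K/W
R_total = 3.243 K/W
Q = ΔT/R_total = 223/3.243

q′ ≈ 68.8 W/m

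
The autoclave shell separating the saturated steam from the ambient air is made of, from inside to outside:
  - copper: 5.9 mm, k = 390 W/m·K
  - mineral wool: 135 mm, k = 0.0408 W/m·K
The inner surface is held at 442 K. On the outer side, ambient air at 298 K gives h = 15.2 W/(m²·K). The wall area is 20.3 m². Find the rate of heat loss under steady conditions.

Q ≈ 866 W

Thermal resistances in series:
R_copper = L/(kA) = 0.0059/(390×20.3) = 7.452×10^-7 K/W
R_mineral wool = L/(kA) = 0.135/(0.0408×20.3) = 0.163 K/W
R_outer film = 1/(h_o·A) = 1/(15.2×20.3) = 0.003241 K/W
R_total = 0.1662 K/W
Q = ΔT / R_total = 144 / 0.1662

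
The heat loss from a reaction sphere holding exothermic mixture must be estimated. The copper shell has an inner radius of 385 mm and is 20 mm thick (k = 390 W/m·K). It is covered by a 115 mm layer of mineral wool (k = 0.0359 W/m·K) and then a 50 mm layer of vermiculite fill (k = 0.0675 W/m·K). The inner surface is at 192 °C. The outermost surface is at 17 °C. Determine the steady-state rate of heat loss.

For a spherical shell R = (1/r₁ − 1/r₂)/(4πk); film R = 1/(h·4πr²). In series:
R_copper shell = (1/0.385 − 1/0.405)/(4π×390) = 2.617×10^-5 K/W
R_mineral wool = (1/0.405 − 1/0.52)/(4π×0.0359) = 1.21 K/W
R_vermiculite fill = (1/0.52 − 1/0.57)/(4π×0.0675) = 0.1989 K/W
R_total = 1.409 K/W
Q = ΔT/R_total = 175/1.409

Q ≈ 124 W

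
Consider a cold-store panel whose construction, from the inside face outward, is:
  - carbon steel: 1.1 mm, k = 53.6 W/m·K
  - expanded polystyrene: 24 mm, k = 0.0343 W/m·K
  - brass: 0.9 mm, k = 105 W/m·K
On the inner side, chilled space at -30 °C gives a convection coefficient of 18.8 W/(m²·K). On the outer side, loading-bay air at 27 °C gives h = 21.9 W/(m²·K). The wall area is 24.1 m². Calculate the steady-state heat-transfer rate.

Q ≈ 1720 W

Series thermal resistances:
R_inner film = 1/(h_i·A) = 1/(18.8×24.1) = 0.002207 K/W
R_carbon steel = L/(kA) = 0.0011/(53.6×24.1) = 8.516×10^-7 K/W
R_expanded polystyrene = L/(kA) = 0.024/(0.0343×24.1) = 0.02903 K/W
R_brass = L/(kA) = 0.0009/(105×24.1) = 3.557×10^-7 K/W
R_outer film = 1/(h_o·A) = 1/(21.9×24.1) = 0.001895 K/W
R_total = 0.03314 K/W
Q = ΔT / R_total = 57 / 0.03314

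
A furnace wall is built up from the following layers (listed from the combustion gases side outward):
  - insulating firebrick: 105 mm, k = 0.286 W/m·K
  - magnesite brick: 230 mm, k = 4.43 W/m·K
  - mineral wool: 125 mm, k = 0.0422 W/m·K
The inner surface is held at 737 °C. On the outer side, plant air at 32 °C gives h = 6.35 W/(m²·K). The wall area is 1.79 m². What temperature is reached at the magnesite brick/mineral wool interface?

T ≈ 654 °C

Series thermal resistances:
R_insulating firebrick = L/(kA) = 0.105/(0.286×1.79) = 0.2051 K/W
R_magnesite brick = L/(kA) = 0.23/(4.43×1.79) = 0.029 K/W
R_mineral wool = L/(kA) = 0.125/(0.0422×1.79) = 1.655 K/W
R_outer film = 1/(h_o·A) = 1/(6.35×1.79) = 0.08798 K/W
R_total = 1.977 K/W;  Q = ΔT/R_total = 705/1.977 = 356.6 W
T_interface = T_inner − Q·ΣR(inner→interface) = 737 − 357×0.2341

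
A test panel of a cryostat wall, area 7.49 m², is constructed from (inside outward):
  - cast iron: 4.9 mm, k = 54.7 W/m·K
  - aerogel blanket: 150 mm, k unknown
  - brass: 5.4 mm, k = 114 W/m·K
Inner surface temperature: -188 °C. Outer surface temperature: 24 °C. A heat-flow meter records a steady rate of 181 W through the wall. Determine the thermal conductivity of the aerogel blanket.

Thermal resistances in series:
R_cast iron = L/(kA) = 0.0049/(54.7×7.49) = 1.196×10^-5 K/W
R_brass = L/(kA) = 0.0054/(114×7.49) = 6.324×10^-6 K/W
Sum of known resistances R_other = 1.828×10^-5 K/W
Total R = ΔT/Q = 212/181 = 1.171 K/W
R_aerogel blanket = R_total − R_other = 1.171 K/W
k = L/(R·A) = 0.15/(1.171×7.49)

k ≈ 0.0171 W/(m·K)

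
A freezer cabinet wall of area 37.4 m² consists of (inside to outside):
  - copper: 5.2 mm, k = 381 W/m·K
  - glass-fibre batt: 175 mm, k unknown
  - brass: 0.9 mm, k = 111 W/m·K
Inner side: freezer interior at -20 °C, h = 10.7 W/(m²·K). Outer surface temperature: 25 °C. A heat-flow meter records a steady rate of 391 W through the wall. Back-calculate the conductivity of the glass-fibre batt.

k ≈ 0.0416 W/(m·K)

Thermal resistances in series:
R_inner film = 1/(h_i·A) = 1/(10.7×37.4) = 0.002499 K/W
R_copper = L/(kA) = 0.0052/(381×37.4) = 3.649×10^-7 K/W
R_brass = L/(kA) = 0.0009/(111×37.4) = 2.168×10^-7 K/W
Sum of known resistances R_other = 0.002499 K/W
Total R = ΔT/Q = 45/391 = 0.1151 K/W
R_glass-fibre batt = R_total − R_other = 0.1126 K/W
k = L/(R·A) = 0.175/(0.1126×37.4)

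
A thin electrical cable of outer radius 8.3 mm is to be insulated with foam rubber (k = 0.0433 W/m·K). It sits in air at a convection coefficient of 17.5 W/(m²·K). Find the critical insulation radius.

For a cylinder r_cr = k/h = 0.0433/17.5
r_cr = 2.47 mm; since the bare radius (8.3 mm) is above r_cr, any added insulation will reduce heat loss.

r_cr ≈ 2.47 mm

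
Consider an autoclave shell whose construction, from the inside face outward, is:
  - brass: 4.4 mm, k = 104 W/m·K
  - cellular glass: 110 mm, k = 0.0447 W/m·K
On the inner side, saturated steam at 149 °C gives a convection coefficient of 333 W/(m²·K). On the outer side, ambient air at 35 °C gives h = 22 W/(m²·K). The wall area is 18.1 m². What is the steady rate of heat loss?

Treating each layer as a thermal resistance in series:
R_inner film = 1/(h_i·A) = 1/(333×18.1) = 1.659×10^-4 K/W
R_brass = L/(kA) = 0.0044/(104×18.1) = 2.337×10^-6 K/W
R_cellular glass = L/(kA) = 0.11/(0.0447×18.1) = 0.136 K/W
R_outer film = 1/(h_o·A) = 1/(22×18.1) = 0.002511 K/W
R_total = 0.1386 K/W
Q = ΔT / R_total = 114 / 0.1386

Q ≈ 822 W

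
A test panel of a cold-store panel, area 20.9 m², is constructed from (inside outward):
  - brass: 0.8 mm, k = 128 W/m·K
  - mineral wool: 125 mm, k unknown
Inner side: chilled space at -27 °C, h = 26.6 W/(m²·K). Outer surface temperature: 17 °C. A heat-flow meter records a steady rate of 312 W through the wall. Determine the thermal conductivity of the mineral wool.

k ≈ 0.043 W/(m·K)

Series thermal resistances:
R_inner film = 1/(h_i·A) = 1/(26.6×20.9) = 0.001799 K/W
R_brass = L/(kA) = 0.0008/(128×20.9) = 2.99×10^-7 K/W
Sum of known resistances R_other = 0.001799 K/W
Total R = ΔT/Q = 44/312 = 0.141 K/W
R_mineral wool = R_total − R_other = 0.1392 K/W
k = L/(R·A) = 0.125/(0.1392×20.9)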